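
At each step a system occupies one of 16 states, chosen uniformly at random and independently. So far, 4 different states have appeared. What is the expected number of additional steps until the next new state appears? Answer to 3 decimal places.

1.333

Each step yields a new state with probability (16-4)/16 = 12/16, so the wait is geometric with mean 16/12.
E = 16/12 = 1.3333.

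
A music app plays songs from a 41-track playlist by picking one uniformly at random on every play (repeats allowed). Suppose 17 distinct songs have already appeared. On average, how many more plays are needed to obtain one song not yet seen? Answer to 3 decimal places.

1.708

The number of plays until the next new song is geometric with success probability 24/41, so its mean is 41/24.
E = 41/24 = 1.7083.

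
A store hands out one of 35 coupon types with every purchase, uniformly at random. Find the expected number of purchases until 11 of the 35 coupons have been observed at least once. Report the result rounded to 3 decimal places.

12.979

Going from k to k+1 distinct takes a geometric number of purchases with mean 35/(35-k).
Sum over k = 0,...,10: E = 35/35 + 35/34 + 35/33 + ... + 35/26 + 35/25 = 12.9788.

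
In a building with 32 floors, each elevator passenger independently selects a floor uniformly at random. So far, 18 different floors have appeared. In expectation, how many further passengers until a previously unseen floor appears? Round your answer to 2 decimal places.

The number of passengers until the next new floor is geometric with success probability 14/32, so its mean is 32/14.
E = 32/14 = 2.286.

2.29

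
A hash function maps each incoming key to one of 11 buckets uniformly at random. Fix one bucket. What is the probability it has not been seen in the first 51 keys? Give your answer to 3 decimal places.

0.008

Each key misses the fixed bucket with probability (11-1)/11 = 10/11, independently.
P(still missing after 51) = (10/11)^51 = 0.0077.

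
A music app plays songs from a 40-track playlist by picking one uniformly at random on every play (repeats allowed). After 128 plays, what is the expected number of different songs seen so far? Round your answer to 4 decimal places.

For each song, P(seen in 128 plays) = 1 - (39/40)^128 = 0.96086.
By linearity of expectation, E[distinct seen] = 40·(1 - (39/40)^128) = 38.43451.

38.4345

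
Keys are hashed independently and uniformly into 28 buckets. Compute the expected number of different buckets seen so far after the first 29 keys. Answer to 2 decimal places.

For each bucket, P(seen in 29 keys) = 1 - (27/28)^29 = 0.652.
By linearity of expectation, E[distinct seen] = 28·(1 - (27/28)^29) = 18.247.

18.25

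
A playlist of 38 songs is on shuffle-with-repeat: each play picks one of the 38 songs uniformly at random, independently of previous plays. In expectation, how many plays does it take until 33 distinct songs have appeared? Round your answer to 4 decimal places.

73.8936

With k distinct songs already seen, the next new one arrives after an expected 38/(38-k) plays.
Sum over k = 0,...,32: E = 38/38 + 38/37 + 38/36 + ... + 38/7 + 38/6 = 73.89361.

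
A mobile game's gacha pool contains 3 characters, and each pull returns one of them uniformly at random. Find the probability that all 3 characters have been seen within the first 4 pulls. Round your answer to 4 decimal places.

Let A_i be the event that character i is missing after 4 pulls. By inclusion–exclusion on the A_i,
P(all seen) = Σ_{j=0}^{3} (-1)^j C(3,j)((3-j)/3)^4
= 1.00000 - 0.59259 + 0.03704 - 0.00000
= 0.44444.

0.4444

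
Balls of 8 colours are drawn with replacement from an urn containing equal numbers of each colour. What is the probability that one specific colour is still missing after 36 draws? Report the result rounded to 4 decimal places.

0.0082

Each draw misses the fixed colour with probability (8-1)/8 = 7/8, independently.
P(still missing after 36) = (7/8)^36 = 0.00817.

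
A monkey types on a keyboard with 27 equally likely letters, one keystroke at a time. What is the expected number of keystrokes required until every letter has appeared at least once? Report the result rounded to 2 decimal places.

105.07

Split into phases: going from k distinct to k+1 distinct takes on average 27/(27-k) keystrokes.
E[T] = 27/27 + 27/26 + 27/25 + ... + 27/2 + 27/1 = 27·H_{27}.
H_{27} = 3.891, so E[T] = 105.069.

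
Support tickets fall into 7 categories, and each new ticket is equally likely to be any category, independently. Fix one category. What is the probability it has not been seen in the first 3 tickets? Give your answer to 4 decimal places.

0.6297

Each ticket misses the fixed category with probability (7-1)/7 = 6/7, independently.
P(still missing after 3) = (6/7)^3 = 0.62974.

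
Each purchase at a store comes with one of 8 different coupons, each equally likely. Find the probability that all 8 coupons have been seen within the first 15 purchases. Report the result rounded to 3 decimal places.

Let A_i be the event that coupon i is missing after 15 purchases. By inclusion–exclusion on the A_i,
P(all seen) = Σ_{j=0}^{8} (-1)^j C(8,j)((8-j)/8)^15
= 1.0000 - 1.0795 + 0.3742 - 0.0486 + 0.0021 - 0.0000 + 0.0000 - 0.0000 + 0.0000
= 0.2482.

0.248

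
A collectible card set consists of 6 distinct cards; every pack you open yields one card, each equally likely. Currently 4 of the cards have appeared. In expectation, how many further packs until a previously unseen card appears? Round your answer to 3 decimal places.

Each pack yields a new card with probability (6-4)/6 = 2/6, so the wait is geometric with mean 6/2.
E = 6/2 = 3.0000.

3.000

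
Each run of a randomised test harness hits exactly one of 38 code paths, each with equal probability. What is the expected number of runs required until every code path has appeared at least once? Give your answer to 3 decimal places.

160.660

After k distinct code paths have appeared, the next run gives a new one with probability (38-k)/38, so the expected wait for the (k+1)-th is 38/(38-k).
E[T] = 38/38 + 38/37 + 38/36 + ... + 38/2 + 38/1 = 38·H_{38}.
H_{38} = 4.2279, so E[T] = 160.6603.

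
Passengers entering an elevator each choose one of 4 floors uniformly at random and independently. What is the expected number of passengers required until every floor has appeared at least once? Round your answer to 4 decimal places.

8.3333

After k distinct floors have appeared, the next passenger gives a new one with probability (4-k)/4, so the expected wait for the (k+1)-th is 4/(4-k).
E[T] = 4/4 + 4/3 + 4/2 + 4/1 = 4·H_{4}.
H_{4} = 2.08333, so E[T] = 8.33333.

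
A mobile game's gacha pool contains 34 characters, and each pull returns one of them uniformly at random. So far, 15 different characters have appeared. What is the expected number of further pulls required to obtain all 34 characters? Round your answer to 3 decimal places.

With k distinct characters already seen, the next new one takes an expected 34/(34-k) pulls.
Sum over k = 15,...,33: E = 34/19 + 34/18 + 34/17 + ... + 34/2 + 34/1 = 120.6231.

120.623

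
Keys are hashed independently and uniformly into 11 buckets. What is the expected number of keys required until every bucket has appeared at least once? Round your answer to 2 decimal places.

33.22

The wait to go from k to k+1 distinct buckets is geometric with mean 11/(11-k).
E[T] = 11/11 + 11/10 + 11/9 + ... + 11/2 + 11/1 = 11·H_{11}.
H_{11} = 3.020, so E[T] = 33.219.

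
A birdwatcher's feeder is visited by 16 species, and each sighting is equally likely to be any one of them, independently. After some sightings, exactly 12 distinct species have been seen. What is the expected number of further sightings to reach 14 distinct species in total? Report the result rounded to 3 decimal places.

9.333

The wait to go from k to k+1 distinct species is geometric with mean 16/(16-k).
Sum over k = 12,...,13: E = 16/4 + 16/3 = 9.3333.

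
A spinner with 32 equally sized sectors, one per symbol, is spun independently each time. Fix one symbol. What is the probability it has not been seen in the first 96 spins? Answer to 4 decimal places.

Each spin misses the fixed symbol with probability (32-1)/32 = 31/32, independently.
P(still missing after 96) = (31/32)^96 = 0.04746.

0.0475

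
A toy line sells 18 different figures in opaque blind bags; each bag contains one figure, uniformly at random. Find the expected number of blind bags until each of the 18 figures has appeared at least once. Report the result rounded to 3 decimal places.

62.912

The wait to go from k to k+1 distinct figures is geometric with mean 18/(18-k).
E[T] = 18/18 + 18/17 + 18/16 + ... + 18/2 + 18/1 = 18·H_{18}.
H_{18} = 3.4951, so E[T] = 62.9119.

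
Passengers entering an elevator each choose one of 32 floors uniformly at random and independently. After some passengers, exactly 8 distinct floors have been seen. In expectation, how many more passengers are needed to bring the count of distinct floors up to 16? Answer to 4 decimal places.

With k distinct floors already seen, the next new one takes an expected 32/(32-k) passengers.
Sum over k = 8,...,15: E = 32/24 + 32/23 + 32/22 + ... + 32/18 + 32/17 = 12.64733.

12.6473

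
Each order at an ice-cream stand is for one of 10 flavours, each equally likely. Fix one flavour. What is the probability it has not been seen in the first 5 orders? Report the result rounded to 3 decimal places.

On each order the fixed flavour fails to appear with probability 9/10.
P(still missing after 5) = (9/10)^5 = 0.5905.

0.590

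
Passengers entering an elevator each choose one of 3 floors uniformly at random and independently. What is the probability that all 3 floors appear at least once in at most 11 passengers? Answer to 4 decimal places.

0.9653

Let A_i be the event that floor i is missing after 11 passengers. By inclusion–exclusion on the A_i,
P(all seen) = Σ_{j=0}^{3} (-1)^j C(3,j)((3-j)/3)^11
= 1.00000 - 0.03468 + 0.00002 - 0.00000
= 0.96533.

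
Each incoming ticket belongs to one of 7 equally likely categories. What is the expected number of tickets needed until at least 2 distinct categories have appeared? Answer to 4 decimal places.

2.1667

With k distinct categories already seen, the next new one arrives after an expected 7/(7-k) tickets.
Sum over k = 0,...,1: E = 7/7 + 7/6 = 2.16667.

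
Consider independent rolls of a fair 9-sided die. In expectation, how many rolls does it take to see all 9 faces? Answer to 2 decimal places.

After k distinct faces have appeared, the next roll gives a new one with probability (9-k)/9, so the expected wait for the (k+1)-th is 9/(9-k).
E[T] = 9/9 + 9/8 + 9/7 + ... + 9/2 + 9/1 = 9·H_{9}.
H_{9} = 2.829, so E[T] = 25.461.

25.46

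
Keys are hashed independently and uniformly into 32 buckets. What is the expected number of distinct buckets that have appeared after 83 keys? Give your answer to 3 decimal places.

29.705

For each bucket, P(seen in 83 keys) = 1 - (31/32)^83 = 0.9283.
By linearity of expectation, E[distinct seen] = 32·(1 - (31/32)^83) = 29.7053.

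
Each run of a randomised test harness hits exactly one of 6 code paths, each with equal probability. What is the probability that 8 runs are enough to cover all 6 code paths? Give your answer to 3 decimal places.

By inclusion–exclusion over which code paths are missing,
P(all seen) = Σ_{j=0}^{6} (-1)^j C(6,j)((6-j)/6)^8
= 1.0000 - 1.3954 + 0.5853 - 0.0781 + 0.0023 - 0.0000 + 0.0000
= 0.1140.

0.114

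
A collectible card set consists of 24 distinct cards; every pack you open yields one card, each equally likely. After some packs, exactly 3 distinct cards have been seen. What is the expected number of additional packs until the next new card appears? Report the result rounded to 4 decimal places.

The number of packs until the next new card is geometric with success probability 21/24, so its mean is 24/21.
E = 24/21 = 1.14286.

1.1429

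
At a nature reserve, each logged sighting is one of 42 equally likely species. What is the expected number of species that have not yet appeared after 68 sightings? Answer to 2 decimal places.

For each species, P(unseen after 68) = (41/42)^68 = 0.194.
By linearity of expectation, E[unseen] = 42·(41/42)^68 = 8.158.

8.16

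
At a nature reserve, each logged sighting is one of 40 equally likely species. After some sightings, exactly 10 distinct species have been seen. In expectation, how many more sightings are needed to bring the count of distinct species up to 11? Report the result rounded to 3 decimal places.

The wait to go from k to k+1 distinct species is geometric with mean 40/(40-k).
Only the k = 10 term is needed: E = 40/30 = 1.3333.

1.333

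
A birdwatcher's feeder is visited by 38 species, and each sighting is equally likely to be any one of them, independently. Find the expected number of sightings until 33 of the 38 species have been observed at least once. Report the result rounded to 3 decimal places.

Going from k to k+1 distinct takes a geometric number of sightings with mean 38/(38-k).
Sum over k = 0,...,32: E = 38/38 + 38/37 + 38/36 + ... + 38/7 + 38/6 = 73.8936.

73.894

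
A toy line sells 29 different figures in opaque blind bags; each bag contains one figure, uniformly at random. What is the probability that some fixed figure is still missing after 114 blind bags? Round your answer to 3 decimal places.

Each blind bag misses the fixed figure with probability (29-1)/29 = 28/29, independently.
P(still missing after 114) = (28/29)^114 = 0.0183.

0.018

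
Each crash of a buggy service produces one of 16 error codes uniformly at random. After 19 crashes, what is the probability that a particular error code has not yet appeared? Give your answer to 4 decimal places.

0.2934

Each crash misses the fixed error code with probability (16-1)/16 = 15/16, independently.
P(still missing after 19) = (15/16)^19 = 0.29340.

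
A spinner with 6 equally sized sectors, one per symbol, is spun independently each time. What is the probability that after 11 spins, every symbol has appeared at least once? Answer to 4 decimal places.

By inclusion–exclusion over which symbols are missing,
P(all seen) = Σ_{j=0}^{6} (-1)^j C(6,j)((6-j)/6)^11
= 1.00000 - 0.80753 + 0.17342 - 0.00977 + 0.00008 - 0.00000 + 0.00000
= 0.35621.

0.3562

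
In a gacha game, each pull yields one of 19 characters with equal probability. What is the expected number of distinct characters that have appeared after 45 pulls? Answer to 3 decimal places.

17.332

For each character, P(seen in 45 pulls) = 1 - (18/19)^45 = 0.9122.
By linearity of expectation, E[distinct seen] = 19·(1 - (18/19)^45) = 17.3324.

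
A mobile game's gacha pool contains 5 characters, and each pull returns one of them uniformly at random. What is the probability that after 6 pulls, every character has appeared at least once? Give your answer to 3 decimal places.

Let A_i be the event that character i is missing after 6 pulls. By inclusion–exclusion on the A_i,
P(all seen) = Σ_{j=0}^{5} (-1)^j C(5,j)((5-j)/5)^6
= 1.0000 - 1.3107 + 0.4666 - 0.0410 + 0.0003 - 0.0000
= 0.1152.

0.115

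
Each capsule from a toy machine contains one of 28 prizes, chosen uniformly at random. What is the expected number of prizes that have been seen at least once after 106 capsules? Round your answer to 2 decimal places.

27.41

For each prize, P(seen in 106 capsules) = 1 - (27/28)^106 = 0.979.
By linearity of expectation, E[distinct seen] = 28·(1 - (27/28)^106) = 27.407.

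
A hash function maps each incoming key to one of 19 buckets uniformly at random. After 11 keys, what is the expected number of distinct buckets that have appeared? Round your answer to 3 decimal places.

For each bucket, P(seen in 11 keys) = 1 - (18/19)^11 = 0.4483.
By linearity of expectation, E[distinct seen] = 19·(1 - (18/19)^11) = 8.5176.

8.518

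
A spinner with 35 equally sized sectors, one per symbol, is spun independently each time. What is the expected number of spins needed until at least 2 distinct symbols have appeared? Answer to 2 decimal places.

2.03

With k distinct symbols already seen, the next new one arrives after an expected 35/(35-k) spins.
Sum over k = 0,...,1: E = 35/35 + 35/34 = 2.029.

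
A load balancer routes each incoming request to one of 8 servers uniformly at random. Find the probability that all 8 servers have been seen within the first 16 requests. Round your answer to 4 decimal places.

0.3068

By inclusion–exclusion over which servers are missing,
P(all seen) = Σ_{j=0}^{8} (-1)^j C(8,j)((8-j)/8)^16
= 1.00000 - 0.94454 + 0.28063 - 0.03036 + 0.00107 - 0.00001 + 0.00000 - 0.00000 + 0.00000
= 0.30680.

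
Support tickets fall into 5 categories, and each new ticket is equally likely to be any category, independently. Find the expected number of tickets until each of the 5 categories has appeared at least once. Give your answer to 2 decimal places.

After k distinct categories have appeared, the next ticket gives a new one with probability (5-k)/5, so the expected wait for the (k+1)-th is 5/(5-k).
E[T] = 5/5 + 5/4 + 5/3 + 5/2 + 5/1 = 5·H_{5}.
H_{5} = 2.283, so E[T] = 11.417.

11.42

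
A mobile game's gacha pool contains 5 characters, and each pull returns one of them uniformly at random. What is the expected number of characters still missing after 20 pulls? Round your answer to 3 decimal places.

0.058

For each character, P(unseen after 20) = (4/5)^20 = 0.0115.
By linearity of expectation, E[unseen] = 5·(4/5)^20 = 0.0576.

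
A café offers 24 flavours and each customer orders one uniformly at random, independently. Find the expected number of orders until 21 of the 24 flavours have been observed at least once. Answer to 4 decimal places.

46.6230

With k distinct flavours already seen, the next new one arrives after an expected 24/(24-k) orders.
Sum over k = 0,...,20: E = 24/24 + 24/23 + 24/22 + ... + 24/5 + 24/4 = 46.62300.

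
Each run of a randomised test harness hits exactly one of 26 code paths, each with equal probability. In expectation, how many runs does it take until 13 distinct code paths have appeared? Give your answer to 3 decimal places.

With k distinct code paths already seen, the next new one arrives after an expected 26/(26-k) runs.
Sum over k = 0,...,12: E = 26/26 + 26/25 + 26/24 + ... + 26/15 + 26/14 = 17.5314.

17.531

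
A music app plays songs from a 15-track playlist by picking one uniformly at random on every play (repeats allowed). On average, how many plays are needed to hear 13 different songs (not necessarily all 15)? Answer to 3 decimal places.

Going from k to k+1 distinct takes a geometric number of plays with mean 15/(15-k).
Sum over k = 0,...,12: E = 15/15 + 15/14 + 15/13 + ... + 15/4 + 15/3 = 27.2734.

27.273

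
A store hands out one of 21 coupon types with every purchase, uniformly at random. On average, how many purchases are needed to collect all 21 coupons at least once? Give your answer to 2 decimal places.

76.55

Split into phases: going from k distinct to k+1 distinct takes on average 21/(21-k) purchases.
E[T] = 21/21 + 21/20 + 21/19 + ... + 21/2 + 21/1 = 21·H_{21}.
H_{21} = 3.645, so E[T] = 76.553.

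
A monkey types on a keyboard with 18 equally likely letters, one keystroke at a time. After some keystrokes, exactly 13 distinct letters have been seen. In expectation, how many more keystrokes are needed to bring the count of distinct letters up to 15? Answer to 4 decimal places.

8.1000

With k distinct letters already seen, the next new one takes an expected 18/(18-k) keystrokes.
Sum over k = 13,...,14: E = 18/5 + 18/4 = 8.10000.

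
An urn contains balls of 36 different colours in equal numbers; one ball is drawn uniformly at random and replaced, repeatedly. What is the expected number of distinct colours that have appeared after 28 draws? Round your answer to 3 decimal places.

For each colour, P(seen in 28 draws) = 1 - (35/36)^28 = 0.5456.
By linearity of expectation, E[distinct seen] = 36·(1 - (35/36)^28) = 19.6417.

19.642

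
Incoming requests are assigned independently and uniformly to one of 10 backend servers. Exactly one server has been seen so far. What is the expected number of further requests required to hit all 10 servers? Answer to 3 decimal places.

28.290

From k distinct to k+1 distinct takes on average 10/(10-k) requests.
Sum over k = 1,...,9: E = 10/9 + 10/8 + 10/7 + ... + 10/2 + 10/1 = 28.2897.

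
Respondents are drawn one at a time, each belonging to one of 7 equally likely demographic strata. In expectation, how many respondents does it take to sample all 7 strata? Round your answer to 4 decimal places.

18.1500

The wait to go from k to k+1 distinct strata is geometric with mean 7/(7-k).
E[T] = 7/7 + 7/6 + 7/5 + ... + 7/2 + 7/1 = 7·H_{7}.
H_{7} = 2.59286, so E[T] = 18.15000.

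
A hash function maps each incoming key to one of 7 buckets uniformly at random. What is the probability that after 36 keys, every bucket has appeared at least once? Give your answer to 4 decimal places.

0.9729

Let A_i be the event that bucket i is missing after 36 keys. By inclusion–exclusion on the A_i,
P(all seen) = Σ_{j=0}^{7} (-1)^j C(7,j)((7-j)/7)^36
= 1.00000 - 0.02723 + 0.00012 - 0.00000 + 0.00000 - 0.00000 + 0.00000 - 0.00000
= 0.97289.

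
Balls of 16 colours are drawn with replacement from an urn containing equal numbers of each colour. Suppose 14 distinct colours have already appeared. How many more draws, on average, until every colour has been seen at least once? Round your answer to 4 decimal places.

24.0000

With k distinct colours already seen, the next new one takes an expected 16/(16-k) draws.
Sum over k = 14,...,15: E = 16/2 + 16/1 = 24.00000.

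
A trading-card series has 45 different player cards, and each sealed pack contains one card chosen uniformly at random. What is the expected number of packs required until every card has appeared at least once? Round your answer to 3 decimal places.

The wait to go from k to k+1 distinct cards is geometric with mean 45/(45-k).
E[T] = 45/45 + 45/44 + 45/43 + ... + 45/2 + 45/1 = 45·H_{45}.
H_{45} = 4.3949, so E[T] = 197.7727.

197.773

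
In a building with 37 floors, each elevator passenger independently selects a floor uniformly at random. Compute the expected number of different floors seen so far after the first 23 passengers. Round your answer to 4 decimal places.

For each floor, P(seen in 23 passengers) = 1 - (36/37)^23 = 0.46750.
By linearity of expectation, E[distinct seen] = 37·(1 - (36/37)^23) = 17.29758.

17.2976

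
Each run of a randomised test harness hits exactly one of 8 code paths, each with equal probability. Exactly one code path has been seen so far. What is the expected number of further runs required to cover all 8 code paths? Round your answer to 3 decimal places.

20.743

From k distinct to k+1 distinct takes on average 8/(8-k) runs.
Sum over k = 1,...,7: E = 8/7 + 8/6 + 8/5 + ... + 8/2 + 8/1 = 20.7429.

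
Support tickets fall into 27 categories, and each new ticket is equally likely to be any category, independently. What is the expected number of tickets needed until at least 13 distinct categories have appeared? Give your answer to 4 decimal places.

With k distinct categories already seen, the next new one arrives after an expected 27/(27-k) tickets.
Sum over k = 0,...,12: E = 27/27 + 27/26 + 27/25 + ... + 27/16 + 27/15 = 17.27715.

17.2771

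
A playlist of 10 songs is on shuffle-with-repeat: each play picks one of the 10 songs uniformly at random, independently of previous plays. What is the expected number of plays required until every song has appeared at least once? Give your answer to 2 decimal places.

After k distinct songs have appeared, the next play gives a new one with probability (10-k)/10, so the expected wait for the (k+1)-th is 10/(10-k).
E[T] = 10/10 + 10/9 + 10/8 + ... + 10/2 + 10/1 = 10·H_{10}.
H_{10} = 2.929, so E[T] = 29.290.

29.29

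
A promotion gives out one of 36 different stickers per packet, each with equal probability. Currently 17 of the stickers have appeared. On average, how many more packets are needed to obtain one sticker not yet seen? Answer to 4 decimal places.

1.8947

The number of packets until the next new sticker is geometric with success probability 19/36, so its mean is 36/19.
E = 36/19 = 1.89474.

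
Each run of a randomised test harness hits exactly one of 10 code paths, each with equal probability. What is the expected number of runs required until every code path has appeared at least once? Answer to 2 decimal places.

29.29

After k distinct code paths have appeared, the next run gives a new one with probability (10-k)/10, so the expected wait for the (k+1)-th is 10/(10-k).
E[T] = 10/10 + 10/9 + 10/8 + ... + 10/2 + 10/1 = 10·H_{10}.
H_{10} = 2.929, so E[T] = 29.290.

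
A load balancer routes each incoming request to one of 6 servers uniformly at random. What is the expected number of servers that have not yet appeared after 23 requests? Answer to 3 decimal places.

For each server, P(unseen after 23) = (5/6)^23 = 0.0151.
By linearity of expectation, E[unseen] = 6·(5/6)^23 = 0.0906.

0.091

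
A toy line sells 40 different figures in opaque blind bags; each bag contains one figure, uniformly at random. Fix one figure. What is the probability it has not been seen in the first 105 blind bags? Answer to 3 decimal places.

0.070

On each blind bag the fixed figure fails to appear with probability 39/40.
P(still missing after 105) = (39/40)^105 = 0.0701.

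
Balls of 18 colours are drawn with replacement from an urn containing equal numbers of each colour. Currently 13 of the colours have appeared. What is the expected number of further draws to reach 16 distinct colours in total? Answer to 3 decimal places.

With k distinct colours already seen, the next new one takes an expected 18/(18-k) draws.
Sum over k = 13,...,15: E = 18/5 + 18/4 + 18/3 = 14.1000.

14.100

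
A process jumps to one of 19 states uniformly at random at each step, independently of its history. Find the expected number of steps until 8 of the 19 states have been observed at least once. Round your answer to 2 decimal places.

Going from k to k+1 distinct takes a geometric number of steps with mean 19/(19-k).
Sum over k = 0,...,7: E = 19/19 + 19/18 + 19/17 + ... + 19/13 + 19/12 = 10.029.

10.03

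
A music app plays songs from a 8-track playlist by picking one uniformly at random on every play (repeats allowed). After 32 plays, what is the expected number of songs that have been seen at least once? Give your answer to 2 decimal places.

7.89

For each song, P(seen in 32 plays) = 1 - (7/8)^32 = 0.986.
By linearity of expectation, E[distinct seen] = 8·(1 - (7/8)^32) = 7.888.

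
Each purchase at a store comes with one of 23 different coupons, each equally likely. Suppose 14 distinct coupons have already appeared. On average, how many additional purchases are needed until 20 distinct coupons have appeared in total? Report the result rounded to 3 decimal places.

The wait to go from k to k+1 distinct coupons is geometric with mean 23/(23-k).
Sum over k = 14,...,19: E = 23/9 + 23/8 + 23/7 + 23/6 + 23/5 + 23/4 = 22.8996.

22.900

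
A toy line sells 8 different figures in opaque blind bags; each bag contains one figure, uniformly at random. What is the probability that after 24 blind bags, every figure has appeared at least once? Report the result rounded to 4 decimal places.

By inclusion–exclusion over which figures are missing,
P(all seen) = Σ_{j=0}^{8} (-1)^j C(8,j)((8-j)/8)^24
= 1.00000 - 0.32455 + 0.02809 - 0.00071 + 0.00000 - 0.00000 + 0.00000 - 0.00000 + 0.00000
= 0.70284.

0.7028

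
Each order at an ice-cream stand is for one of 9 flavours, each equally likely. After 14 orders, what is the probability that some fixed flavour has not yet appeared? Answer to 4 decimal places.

0.1922

On each order the fixed flavour fails to appear with probability 8/9.
P(still missing after 14) = (8/9)^14 = 0.19225.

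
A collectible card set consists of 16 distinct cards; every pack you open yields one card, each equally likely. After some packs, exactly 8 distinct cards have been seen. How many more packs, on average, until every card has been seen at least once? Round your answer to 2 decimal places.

From k distinct to k+1 distinct takes on average 16/(16-k) packs.
Sum over k = 8,...,15: E = 16/8 + 16/7 + 16/6 + ... + 16/2 + 16/1 = 43.486.

43.49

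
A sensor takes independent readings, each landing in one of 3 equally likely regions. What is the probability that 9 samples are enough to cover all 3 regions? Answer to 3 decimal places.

Let A_i be the event that region i is missing after 9 samples. By inclusion–exclusion on the A_i,
P(all seen) = Σ_{j=0}^{3} (-1)^j C(3,j)((3-j)/3)^9
= 1.0000 - 0.0780 + 0.0002 - 0.0000
= 0.9221.

0.922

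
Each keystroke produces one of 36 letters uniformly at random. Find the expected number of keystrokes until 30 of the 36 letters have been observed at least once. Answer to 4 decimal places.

Going from k to k+1 distinct takes a geometric number of keystrokes with mean 36/(36-k).
Sum over k = 0,...,29: E = 36/36 + 36/35 + 36/34 + ... + 36/8 + 36/7 = 62.08413.

62.0841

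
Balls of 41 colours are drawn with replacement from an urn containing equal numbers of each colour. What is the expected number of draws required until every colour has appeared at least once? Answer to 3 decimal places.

Split into phases: going from k distinct to k+1 distinct takes on average 41/(41-k) draws.
E[T] = 41/41 + 41/40 + 41/39 + ... + 41/2 + 41/1 = 41·H_{41}.
H_{41} = 4.3029, so E[T] = 176.4203.

176.420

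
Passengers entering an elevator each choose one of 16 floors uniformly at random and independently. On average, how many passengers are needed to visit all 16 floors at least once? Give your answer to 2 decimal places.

54.09

Split into phases: going from k distinct to k+1 distinct takes on average 16/(16-k) passengers.
E[T] = 16/16 + 16/15 + 16/14 + ... + 16/2 + 16/1 = 16·H_{16}.
H_{16} = 3.381, so E[T] = 54.092.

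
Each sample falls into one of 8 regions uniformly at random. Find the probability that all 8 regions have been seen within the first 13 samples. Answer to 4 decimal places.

Let A_i be the event that region i is missing after 13 samples. By inclusion–exclusion on the A_i,
P(all seen) = Σ_{j=0}^{8} (-1)^j C(8,j)((8-j)/8)^13
= 1.00000 - 1.40992 + 0.66520 - 0.12434 + 0.00854 - 0.00016 + 0.00000 - 0.00000 + 0.00000
= 0.13932.

0.1393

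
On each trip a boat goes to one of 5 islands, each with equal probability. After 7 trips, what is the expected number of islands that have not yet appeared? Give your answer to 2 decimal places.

For each island, P(unseen after 7) = (4/5)^7 = 0.210.
By linearity of expectation, E[unseen] = 5·(4/5)^7 = 1.049.

1.05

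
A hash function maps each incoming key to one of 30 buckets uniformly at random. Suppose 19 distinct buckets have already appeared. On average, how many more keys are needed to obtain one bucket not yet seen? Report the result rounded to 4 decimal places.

The number of keys until the next new bucket is geometric with success probability 11/30, so its mean is 30/11.
E = 30/11 = 2.72727.

2.7273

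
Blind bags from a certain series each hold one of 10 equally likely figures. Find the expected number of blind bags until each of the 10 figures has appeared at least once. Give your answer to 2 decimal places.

29.29

Split into phases: going from k distinct to k+1 distinct takes on average 10/(10-k) blind bags.
E[T] = 10/10 + 10/9 + 10/8 + ... + 10/2 + 10/1 = 10·H_{10}.
H_{10} = 2.929, so E[T] = 29.290.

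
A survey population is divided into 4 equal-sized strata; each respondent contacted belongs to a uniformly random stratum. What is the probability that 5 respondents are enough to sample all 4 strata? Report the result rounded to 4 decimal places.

0.2344

Let A_i be the event that stratum i is missing after 5 respondents. By inclusion–exclusion on the A_i,
P(all seen) = Σ_{j=0}^{4} (-1)^j C(4,j)((4-j)/4)^5
= 1.00000 - 0.94922 + 0.18750 - 0.00391 + 0.00000
= 0.23438.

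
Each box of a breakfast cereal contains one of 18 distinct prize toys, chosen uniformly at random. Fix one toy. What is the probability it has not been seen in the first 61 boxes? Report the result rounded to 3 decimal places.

0.031

On each box the fixed toy fails to appear with probability 17/18.
P(still missing after 61) = (17/18)^61 = 0.0306.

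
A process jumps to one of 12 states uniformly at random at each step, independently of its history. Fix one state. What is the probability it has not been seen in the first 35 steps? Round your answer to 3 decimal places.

Each step misses the fixed state with probability (12-1)/12 = 11/12, independently.
P(still missing after 35) = (11/12)^35 = 0.0476.

0.048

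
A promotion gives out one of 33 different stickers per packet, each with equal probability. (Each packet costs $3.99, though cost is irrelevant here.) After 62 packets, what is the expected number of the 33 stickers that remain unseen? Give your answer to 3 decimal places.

4.897

For each sticker, P(unseen after 62) = (32/33)^62 = 0.1484.
By linearity of expectation, E[unseen] = 33·(32/33)^62 = 4.8972.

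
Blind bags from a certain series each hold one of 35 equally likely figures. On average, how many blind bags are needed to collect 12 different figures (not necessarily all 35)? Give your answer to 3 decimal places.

14.437

Going from k to k+1 distinct takes a geometric number of blind bags with mean 35/(35-k).
Sum over k = 0,...,11: E = 35/35 + 35/34 + 35/33 + ... + 35/25 + 35/24 = 14.4371.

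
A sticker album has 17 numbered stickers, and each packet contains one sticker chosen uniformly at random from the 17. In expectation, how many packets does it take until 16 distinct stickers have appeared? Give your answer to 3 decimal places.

41.472

With k distinct stickers already seen, the next new one arrives after an expected 17/(17-k) packets.
Sum over k = 0,...,15: E = 17/17 + 17/16 + 17/15 + ... + 17/3 + 17/2 = 41.4724.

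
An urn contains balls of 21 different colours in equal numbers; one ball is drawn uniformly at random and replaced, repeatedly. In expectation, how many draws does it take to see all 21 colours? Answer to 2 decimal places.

Split into phases: going from k distinct to k+1 distinct takes on average 21/(21-k) draws.
E[T] = 21/21 + 21/20 + 21/19 + ... + 21/2 + 21/1 = 21·H_{21}.
H_{21} = 3.645, so E[T] = 76.553.

76.55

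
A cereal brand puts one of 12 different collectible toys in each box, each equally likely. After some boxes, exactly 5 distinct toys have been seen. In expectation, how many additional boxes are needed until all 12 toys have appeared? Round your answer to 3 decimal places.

The wait to go from k to k+1 distinct toys is geometric with mean 12/(12-k).
Sum over k = 5,...,11: E = 12/7 + 12/6 + 12/5 + ... + 12/2 + 12/1 = 31.1143.

31.114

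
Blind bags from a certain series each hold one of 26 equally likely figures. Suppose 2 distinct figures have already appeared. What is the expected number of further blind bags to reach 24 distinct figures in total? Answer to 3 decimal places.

The wait to go from k to k+1 distinct figures is geometric with mean 26/(26-k).
Sum over k = 2,...,23: E = 26/24 + 26/23 + 26/22 + ... + 26/4 + 26/3 = 59.1749.

59.175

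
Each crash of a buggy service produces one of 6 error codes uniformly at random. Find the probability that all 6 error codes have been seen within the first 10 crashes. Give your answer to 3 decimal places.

By inclusion–exclusion over which error codes are missing,
P(all seen) = Σ_{j=0}^{6} (-1)^j C(6,j)((6-j)/6)^10
= 1.0000 - 0.9690 + 0.2601 - 0.0195 + 0.0003 - 0.0000 + 0.0000
= 0.2718.

0.272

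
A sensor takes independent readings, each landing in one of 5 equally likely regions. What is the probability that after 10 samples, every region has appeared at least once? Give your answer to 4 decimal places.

By inclusion–exclusion over which regions are missing,
P(all seen) = Σ_{j=0}^{5} (-1)^j C(5,j)((5-j)/5)^10
= 1.00000 - 0.53687 + 0.06047 - 0.00105 + 0.00000 - 0.00000
= 0.52255.

0.5225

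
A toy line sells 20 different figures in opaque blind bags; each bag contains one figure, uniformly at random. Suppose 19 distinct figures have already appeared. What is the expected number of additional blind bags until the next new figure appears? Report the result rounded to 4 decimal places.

The number of blind bags until the next new figure is geometric with success probability 1/20, so its mean is 20/1.
E = 20/1 = 20.00000.

20.0000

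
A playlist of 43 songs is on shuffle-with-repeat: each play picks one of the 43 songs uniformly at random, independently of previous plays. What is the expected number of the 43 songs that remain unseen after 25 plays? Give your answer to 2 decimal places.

23.88

For each song, P(unseen after 25) = (42/43)^25 = 0.555.
By linearity of expectation, E[unseen] = 43·(42/43)^25 = 23.878.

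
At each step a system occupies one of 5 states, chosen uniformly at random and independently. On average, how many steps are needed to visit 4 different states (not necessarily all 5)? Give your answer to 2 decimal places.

With k distinct states already seen, the next new one arrives after an expected 5/(5-k) steps.
Sum over k = 0,...,3: E = 5/5 + 5/4 + 5/3 + 5/2 = 6.417.

6.42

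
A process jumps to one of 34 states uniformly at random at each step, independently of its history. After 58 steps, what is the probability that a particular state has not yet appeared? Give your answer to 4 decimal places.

Each step misses the fixed state with probability (34-1)/34 = 33/34, independently.
P(still missing after 58) = (33/34)^58 = 0.17702.

0.1770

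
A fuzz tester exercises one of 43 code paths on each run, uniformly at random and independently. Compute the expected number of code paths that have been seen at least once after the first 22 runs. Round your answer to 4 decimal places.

For each code path, P(seen in 22 runs) = 1 - (42/43)^22 = 0.40409.
By linearity of expectation, E[distinct seen] = 43·(1 - (42/43)^22) = 17.37601.

17.3760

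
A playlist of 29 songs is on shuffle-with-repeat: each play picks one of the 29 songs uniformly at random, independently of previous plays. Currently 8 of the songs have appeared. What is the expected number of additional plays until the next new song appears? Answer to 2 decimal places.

1.38

Each play yields a new song with probability (29-8)/29 = 21/29, so the wait is geometric with mean 29/21.
E = 29/21 = 1.381.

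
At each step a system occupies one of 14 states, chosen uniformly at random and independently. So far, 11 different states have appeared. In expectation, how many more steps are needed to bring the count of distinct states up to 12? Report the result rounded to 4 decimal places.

The wait to go from k to k+1 distinct states is geometric with mean 14/(14-k).
Only the k = 11 term is needed: E = 14/3 = 4.66667.

4.6667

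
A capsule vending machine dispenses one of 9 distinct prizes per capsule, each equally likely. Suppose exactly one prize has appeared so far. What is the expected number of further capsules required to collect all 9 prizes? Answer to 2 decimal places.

24.46

The wait to go from k to k+1 distinct prizes is geometric with mean 9/(9-k).
Sum over k = 1,...,8: E = 9/8 + 9/7 + 9/6 + ... + 9/2 + 9/1 = 24.461.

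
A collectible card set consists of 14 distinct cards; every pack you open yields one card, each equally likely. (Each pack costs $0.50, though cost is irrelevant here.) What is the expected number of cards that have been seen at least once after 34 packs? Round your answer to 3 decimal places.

For each card, P(seen in 34 packs) = 1 - (13/14)^34 = 0.9195.
By linearity of expectation, E[distinct seen] = 14·(1 - (13/14)^34) = 12.8732.

12.873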